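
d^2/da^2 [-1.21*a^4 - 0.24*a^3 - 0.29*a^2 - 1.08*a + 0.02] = -14.52*a^2 - 1.44*a - 0.58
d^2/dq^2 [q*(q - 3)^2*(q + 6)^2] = 20*q^3 + 72*q^2 - 162*q - 216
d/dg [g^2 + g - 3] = 2*g + 1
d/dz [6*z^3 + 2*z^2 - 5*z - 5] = 18*z^2 + 4*z - 5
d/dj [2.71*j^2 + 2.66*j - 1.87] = 5.42*j + 2.66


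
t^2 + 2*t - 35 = (t - 5)*(t + 7)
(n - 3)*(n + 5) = n^2 + 2*n - 15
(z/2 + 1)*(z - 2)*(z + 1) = z^3/2 + z^2/2 - 2*z - 2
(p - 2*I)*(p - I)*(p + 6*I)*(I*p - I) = I*p^4 - 3*p^3 - I*p^3 + 3*p^2 + 16*I*p^2 + 12*p - 16*I*p - 12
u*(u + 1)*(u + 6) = u^3 + 7*u^2 + 6*u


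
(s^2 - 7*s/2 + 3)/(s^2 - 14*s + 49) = (s^2 - 7*s/2 + 3)/(s^2 - 14*s + 49)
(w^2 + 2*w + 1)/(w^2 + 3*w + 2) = (w + 1)/(w + 2)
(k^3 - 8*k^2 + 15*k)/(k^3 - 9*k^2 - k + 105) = k*(k - 3)/(k^2 - 4*k - 21)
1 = 1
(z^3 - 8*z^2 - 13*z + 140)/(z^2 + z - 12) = (z^2 - 12*z + 35)/(z - 3)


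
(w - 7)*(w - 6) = w^2 - 13*w + 42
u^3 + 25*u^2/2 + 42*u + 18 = (u + 1/2)*(u + 6)^2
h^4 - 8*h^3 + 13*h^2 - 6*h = h*(h - 6)*(h - 1)^2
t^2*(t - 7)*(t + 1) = t^4 - 6*t^3 - 7*t^2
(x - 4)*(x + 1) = x^2 - 3*x - 4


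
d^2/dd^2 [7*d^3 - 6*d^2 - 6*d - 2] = 42*d - 12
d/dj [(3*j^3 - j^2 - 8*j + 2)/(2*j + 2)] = (3*j^3 + 4*j^2 - j - 5)/(j^2 + 2*j + 1)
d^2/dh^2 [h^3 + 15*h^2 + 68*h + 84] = 6*h + 30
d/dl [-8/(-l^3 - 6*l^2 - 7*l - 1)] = 8*(-3*l^2 - 12*l - 7)/(l^3 + 6*l^2 + 7*l + 1)^2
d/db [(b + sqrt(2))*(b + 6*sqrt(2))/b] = 1 - 12/b^2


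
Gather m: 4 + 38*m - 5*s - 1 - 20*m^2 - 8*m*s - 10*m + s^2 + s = -20*m^2 + m*(28 - 8*s) + s^2 - 4*s + 3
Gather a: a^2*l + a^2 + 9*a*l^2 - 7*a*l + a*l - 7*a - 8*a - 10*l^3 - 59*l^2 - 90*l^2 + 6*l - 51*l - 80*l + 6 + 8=a^2*(l + 1) + a*(9*l^2 - 6*l - 15) - 10*l^3 - 149*l^2 - 125*l + 14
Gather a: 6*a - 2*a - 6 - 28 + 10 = 4*a - 24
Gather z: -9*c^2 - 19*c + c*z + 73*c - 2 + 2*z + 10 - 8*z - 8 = -9*c^2 + 54*c + z*(c - 6)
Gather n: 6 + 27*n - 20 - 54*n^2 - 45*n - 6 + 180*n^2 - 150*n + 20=126*n^2 - 168*n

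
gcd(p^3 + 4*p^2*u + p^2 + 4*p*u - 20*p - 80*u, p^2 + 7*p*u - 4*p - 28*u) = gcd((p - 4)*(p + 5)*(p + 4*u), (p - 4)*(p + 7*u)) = p - 4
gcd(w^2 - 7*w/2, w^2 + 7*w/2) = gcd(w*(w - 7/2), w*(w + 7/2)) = w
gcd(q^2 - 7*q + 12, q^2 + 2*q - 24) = q - 4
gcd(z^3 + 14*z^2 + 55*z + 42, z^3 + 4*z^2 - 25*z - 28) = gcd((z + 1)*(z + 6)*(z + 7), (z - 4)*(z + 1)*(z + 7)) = z^2 + 8*z + 7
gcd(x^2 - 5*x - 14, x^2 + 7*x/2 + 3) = x + 2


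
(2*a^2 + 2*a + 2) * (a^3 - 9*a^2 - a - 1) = 2*a^5 - 16*a^4 - 18*a^3 - 22*a^2 - 4*a - 2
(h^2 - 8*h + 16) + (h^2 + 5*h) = 2*h^2 - 3*h + 16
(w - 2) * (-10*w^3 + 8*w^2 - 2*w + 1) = -10*w^4 + 28*w^3 - 18*w^2 + 5*w - 2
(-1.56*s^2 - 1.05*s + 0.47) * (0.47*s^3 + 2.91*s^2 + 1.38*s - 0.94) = -0.7332*s^5 - 5.0331*s^4 - 4.9874*s^3 + 1.3851*s^2 + 1.6356*s - 0.4418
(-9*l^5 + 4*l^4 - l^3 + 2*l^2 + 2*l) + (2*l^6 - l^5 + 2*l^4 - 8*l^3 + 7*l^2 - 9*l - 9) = 2*l^6 - 10*l^5 + 6*l^4 - 9*l^3 + 9*l^2 - 7*l - 9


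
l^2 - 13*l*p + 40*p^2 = (l - 8*p)*(l - 5*p)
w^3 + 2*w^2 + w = w*(w + 1)^2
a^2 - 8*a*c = a*(a - 8*c)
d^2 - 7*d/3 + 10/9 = (d - 5/3)*(d - 2/3)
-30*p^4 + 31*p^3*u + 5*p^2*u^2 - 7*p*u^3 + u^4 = (-5*p + u)*(-3*p + u)*(-p + u)*(2*p + u)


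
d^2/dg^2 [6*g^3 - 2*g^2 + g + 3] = 36*g - 4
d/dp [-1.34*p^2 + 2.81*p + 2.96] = 2.81 - 2.68*p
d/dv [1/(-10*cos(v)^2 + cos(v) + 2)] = (1 - 20*cos(v))*sin(v)/(-10*cos(v)^2 + cos(v) + 2)^2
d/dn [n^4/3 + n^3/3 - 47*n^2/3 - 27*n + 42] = 4*n^3/3 + n^2 - 94*n/3 - 27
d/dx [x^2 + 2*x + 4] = 2*x + 2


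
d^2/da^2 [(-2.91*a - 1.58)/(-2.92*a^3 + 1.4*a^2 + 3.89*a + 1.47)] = (148.870944*a^5 + 90.284064*a^4 - 25.829224*a^3 + 60.789984*a^2 + 56.387352*a + 8.03365000000001)/(24.897088*a^9 - 35.81088*a^8 - 82.333488*a^7 + 55.068496*a^6 + 145.740156*a^5 + 27.986196*a^4 - 87.968105*a^3 - 75.808341*a^2 - 25.217703*a - 3.176523)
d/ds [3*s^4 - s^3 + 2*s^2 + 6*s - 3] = 12*s^3 - 3*s^2 + 4*s + 6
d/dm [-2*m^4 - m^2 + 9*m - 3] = -8*m^3 - 2*m + 9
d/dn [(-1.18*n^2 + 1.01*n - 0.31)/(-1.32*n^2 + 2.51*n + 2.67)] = (-1.6286*n^2 - 7.1196*n + 3.4748)/(1.7424*n^4 - 6.6264*n^3 - 0.748700000000001*n^2 + 13.4034*n + 7.1289)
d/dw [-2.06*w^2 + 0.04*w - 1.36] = 0.04 - 4.12*w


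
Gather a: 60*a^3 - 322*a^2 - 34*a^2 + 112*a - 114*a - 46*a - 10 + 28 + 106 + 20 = 60*a^3 - 356*a^2 - 48*a + 144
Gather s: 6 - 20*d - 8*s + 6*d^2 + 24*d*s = 6*d^2 - 20*d + s*(24*d - 8) + 6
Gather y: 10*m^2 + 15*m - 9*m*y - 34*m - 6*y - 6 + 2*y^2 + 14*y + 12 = 10*m^2 - 19*m + 2*y^2 + y*(8 - 9*m) + 6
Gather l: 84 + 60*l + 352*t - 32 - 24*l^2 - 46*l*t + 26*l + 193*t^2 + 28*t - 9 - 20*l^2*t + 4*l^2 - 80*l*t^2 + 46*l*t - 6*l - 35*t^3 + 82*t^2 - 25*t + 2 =l^2*(-20*t - 20) + l*(80 - 80*t^2) - 35*t^3 + 275*t^2 + 355*t + 45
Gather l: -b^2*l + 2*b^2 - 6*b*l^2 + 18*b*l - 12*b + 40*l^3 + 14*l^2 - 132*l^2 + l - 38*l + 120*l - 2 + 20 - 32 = 2*b^2 - 12*b + 40*l^3 + l^2*(-6*b - 118) + l*(-b^2 + 18*b + 83) - 14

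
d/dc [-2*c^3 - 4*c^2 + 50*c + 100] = -6*c^2 - 8*c + 50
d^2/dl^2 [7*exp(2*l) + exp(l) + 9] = (28*exp(l) + 1)*exp(l)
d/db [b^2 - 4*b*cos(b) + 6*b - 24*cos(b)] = 4*b*sin(b) + 2*b + 24*sin(b) - 4*cos(b) + 6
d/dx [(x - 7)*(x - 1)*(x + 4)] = 3*x^2 - 8*x - 25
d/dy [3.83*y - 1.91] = 3.83000000000000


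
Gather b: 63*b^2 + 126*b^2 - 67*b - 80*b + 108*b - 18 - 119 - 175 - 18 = 189*b^2 - 39*b - 330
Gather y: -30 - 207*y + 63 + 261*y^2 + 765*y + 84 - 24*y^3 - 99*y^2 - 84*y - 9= -24*y^3 + 162*y^2 + 474*y + 108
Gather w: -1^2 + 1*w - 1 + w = 2*w - 2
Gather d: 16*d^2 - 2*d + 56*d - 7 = 16*d^2 + 54*d - 7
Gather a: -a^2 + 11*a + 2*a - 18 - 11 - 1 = -a^2 + 13*a - 30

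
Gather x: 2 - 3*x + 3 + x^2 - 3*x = x^2 - 6*x + 5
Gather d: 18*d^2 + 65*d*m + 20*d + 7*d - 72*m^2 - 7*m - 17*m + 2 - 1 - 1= 18*d^2 + d*(65*m + 27) - 72*m^2 - 24*m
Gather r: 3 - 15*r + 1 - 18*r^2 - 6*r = -18*r^2 - 21*r + 4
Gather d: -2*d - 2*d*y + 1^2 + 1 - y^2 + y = d*(-2*y - 2) - y^2 + y + 2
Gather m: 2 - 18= -16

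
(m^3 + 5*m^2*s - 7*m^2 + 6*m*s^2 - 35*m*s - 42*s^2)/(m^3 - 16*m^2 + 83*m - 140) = (m^2 + 5*m*s + 6*s^2)/(m^2 - 9*m + 20)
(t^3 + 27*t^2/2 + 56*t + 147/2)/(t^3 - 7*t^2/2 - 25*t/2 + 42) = (t^2 + 10*t + 21)/(t^2 - 7*t + 12)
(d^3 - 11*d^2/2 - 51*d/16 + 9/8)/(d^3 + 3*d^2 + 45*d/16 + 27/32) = 2*(4*d^2 - 25*d + 6)/(8*d^2 + 18*d + 9)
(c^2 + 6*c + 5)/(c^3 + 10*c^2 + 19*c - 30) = (c + 1)/(c^2 + 5*c - 6)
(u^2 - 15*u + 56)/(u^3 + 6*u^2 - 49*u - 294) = (u - 8)/(u^2 + 13*u + 42)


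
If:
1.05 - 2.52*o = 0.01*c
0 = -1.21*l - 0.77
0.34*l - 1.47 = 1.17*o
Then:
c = 468.22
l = -0.64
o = -1.44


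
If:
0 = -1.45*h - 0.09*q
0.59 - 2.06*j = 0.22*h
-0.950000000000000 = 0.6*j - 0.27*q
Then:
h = -0.26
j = 0.31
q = 4.22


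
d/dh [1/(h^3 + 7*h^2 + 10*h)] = (-3*h^2 - 14*h - 10)/(h^2*(h^2 + 7*h + 10)^2)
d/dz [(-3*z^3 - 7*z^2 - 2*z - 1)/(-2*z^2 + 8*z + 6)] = (3*z^4 - 24*z^3 - 57*z^2 - 44*z - 2)/(2*(z^4 - 8*z^3 + 10*z^2 + 24*z + 9))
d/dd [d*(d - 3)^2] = 3*(d - 3)*(d - 1)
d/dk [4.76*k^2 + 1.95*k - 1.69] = 9.52*k + 1.95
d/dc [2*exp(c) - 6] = 2*exp(c)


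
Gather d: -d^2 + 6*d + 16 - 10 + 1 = -d^2 + 6*d + 7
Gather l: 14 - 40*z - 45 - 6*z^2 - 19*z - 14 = -6*z^2 - 59*z - 45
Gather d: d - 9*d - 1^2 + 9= 8 - 8*d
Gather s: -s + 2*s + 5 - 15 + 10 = s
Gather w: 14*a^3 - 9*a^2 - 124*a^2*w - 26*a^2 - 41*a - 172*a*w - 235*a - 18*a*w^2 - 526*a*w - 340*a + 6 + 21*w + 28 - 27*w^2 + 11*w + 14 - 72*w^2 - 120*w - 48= 14*a^3 - 35*a^2 - 616*a + w^2*(-18*a - 99) + w*(-124*a^2 - 698*a - 88)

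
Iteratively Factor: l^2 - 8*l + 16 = (l - 4)*(l - 4)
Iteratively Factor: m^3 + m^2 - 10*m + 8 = (m - 2)*(m^2 + 3*m - 4) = (m - 2)*(m - 1)*(m + 4)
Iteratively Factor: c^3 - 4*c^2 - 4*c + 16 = (c + 2)*(c^2 - 6*c + 8) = (c - 2)*(c + 2)*(c - 4)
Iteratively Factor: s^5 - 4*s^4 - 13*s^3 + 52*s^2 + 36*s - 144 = (s + 2)*(s^4 - 6*s^3 - s^2 + 54*s - 72) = (s - 2)*(s + 2)*(s^3 - 4*s^2 - 9*s + 36) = (s - 2)*(s + 2)*(s + 3)*(s^2 - 7*s + 12) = (s - 3)*(s - 2)*(s + 2)*(s + 3)*(s - 4)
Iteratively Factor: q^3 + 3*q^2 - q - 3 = (q + 1)*(q^2 + 2*q - 3) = (q - 1)*(q + 1)*(q + 3)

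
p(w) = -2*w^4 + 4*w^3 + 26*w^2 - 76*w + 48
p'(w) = -8*w^3 + 12*w^2 + 52*w - 76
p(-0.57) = 98.82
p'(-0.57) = -100.26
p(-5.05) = -721.04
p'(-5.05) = 997.73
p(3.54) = -31.85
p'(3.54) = -96.44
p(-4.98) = -652.85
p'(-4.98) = 950.69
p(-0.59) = 100.83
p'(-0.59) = -100.86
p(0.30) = 27.63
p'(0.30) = -59.54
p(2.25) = 2.93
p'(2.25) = 10.62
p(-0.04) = 51.08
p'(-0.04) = -78.06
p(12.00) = -31680.00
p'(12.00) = -11548.00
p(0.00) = 48.00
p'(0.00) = -76.00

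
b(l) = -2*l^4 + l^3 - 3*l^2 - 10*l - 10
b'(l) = -8*l^3 + 3*l^2 - 6*l - 10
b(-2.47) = -93.11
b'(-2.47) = 143.68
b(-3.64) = -412.68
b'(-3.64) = 437.42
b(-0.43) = -6.40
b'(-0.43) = -6.23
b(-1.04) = -6.31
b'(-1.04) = 8.48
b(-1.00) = -6.00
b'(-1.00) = 7.00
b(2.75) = -153.77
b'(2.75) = -170.19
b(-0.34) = -7.01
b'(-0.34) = -7.30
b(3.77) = -440.77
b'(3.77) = -418.64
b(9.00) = -12736.00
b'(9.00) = -5653.00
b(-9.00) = -14014.00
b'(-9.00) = 6119.00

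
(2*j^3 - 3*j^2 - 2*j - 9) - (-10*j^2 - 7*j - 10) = 2*j^3 + 7*j^2 + 5*j + 1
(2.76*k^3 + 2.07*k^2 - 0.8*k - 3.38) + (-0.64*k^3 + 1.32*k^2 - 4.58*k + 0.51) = 2.12*k^3 + 3.39*k^2 - 5.38*k - 2.87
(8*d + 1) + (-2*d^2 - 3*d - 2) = -2*d^2 + 5*d - 1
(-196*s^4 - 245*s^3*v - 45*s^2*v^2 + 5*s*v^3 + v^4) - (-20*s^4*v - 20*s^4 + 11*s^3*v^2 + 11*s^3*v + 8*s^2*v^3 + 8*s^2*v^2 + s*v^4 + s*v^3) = 20*s^4*v - 176*s^4 - 11*s^3*v^2 - 256*s^3*v - 8*s^2*v^3 - 53*s^2*v^2 - s*v^4 + 4*s*v^3 + v^4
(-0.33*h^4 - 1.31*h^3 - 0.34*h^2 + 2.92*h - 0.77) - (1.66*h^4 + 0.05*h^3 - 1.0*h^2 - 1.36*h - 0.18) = -1.99*h^4 - 1.36*h^3 + 0.66*h^2 + 4.28*h - 0.59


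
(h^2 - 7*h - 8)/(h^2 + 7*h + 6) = (h - 8)/(h + 6)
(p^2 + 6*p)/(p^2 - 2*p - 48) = p/(p - 8)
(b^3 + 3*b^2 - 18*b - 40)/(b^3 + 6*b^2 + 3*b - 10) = (b - 4)/(b - 1)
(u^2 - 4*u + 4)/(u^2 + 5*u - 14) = (u - 2)/(u + 7)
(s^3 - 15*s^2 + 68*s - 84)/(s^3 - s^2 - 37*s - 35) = (s^2 - 8*s + 12)/(s^2 + 6*s + 5)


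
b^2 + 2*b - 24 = (b - 4)*(b + 6)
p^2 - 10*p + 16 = (p - 8)*(p - 2)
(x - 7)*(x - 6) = x^2 - 13*x + 42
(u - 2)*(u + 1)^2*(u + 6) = u^4 + 6*u^3 - 3*u^2 - 20*u - 12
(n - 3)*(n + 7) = n^2 + 4*n - 21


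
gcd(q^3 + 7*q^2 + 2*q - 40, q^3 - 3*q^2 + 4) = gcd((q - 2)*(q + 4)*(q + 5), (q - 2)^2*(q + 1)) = q - 2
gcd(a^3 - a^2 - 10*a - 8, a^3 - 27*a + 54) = 1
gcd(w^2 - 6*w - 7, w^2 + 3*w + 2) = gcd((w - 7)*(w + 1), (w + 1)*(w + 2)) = w + 1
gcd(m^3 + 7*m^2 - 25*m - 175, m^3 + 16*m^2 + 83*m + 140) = m^2 + 12*m + 35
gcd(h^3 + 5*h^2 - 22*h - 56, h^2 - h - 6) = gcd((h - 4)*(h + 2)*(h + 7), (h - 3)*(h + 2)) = h + 2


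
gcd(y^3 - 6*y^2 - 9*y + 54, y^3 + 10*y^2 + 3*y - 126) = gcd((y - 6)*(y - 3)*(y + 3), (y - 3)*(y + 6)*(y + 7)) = y - 3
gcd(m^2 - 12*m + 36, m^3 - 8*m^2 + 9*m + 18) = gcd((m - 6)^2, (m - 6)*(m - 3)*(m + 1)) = m - 6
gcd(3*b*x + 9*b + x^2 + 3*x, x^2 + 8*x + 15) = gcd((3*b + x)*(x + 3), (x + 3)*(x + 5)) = x + 3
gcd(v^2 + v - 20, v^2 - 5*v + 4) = v - 4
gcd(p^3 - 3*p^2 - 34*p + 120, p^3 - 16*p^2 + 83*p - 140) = p^2 - 9*p + 20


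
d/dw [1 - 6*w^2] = -12*w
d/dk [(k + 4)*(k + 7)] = 2*k + 11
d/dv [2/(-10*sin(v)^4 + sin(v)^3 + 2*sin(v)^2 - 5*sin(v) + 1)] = 2*(40*sin(v)^3 - 3*sin(v)^2 - 4*sin(v) + 5)*cos(v)/(-10*sin(v)^4 + sin(v)^3 + 2*sin(v)^2 - 5*sin(v) + 1)^2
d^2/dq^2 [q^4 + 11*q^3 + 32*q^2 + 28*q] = 12*q^2 + 66*q + 64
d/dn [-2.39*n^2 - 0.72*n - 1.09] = -4.78*n - 0.72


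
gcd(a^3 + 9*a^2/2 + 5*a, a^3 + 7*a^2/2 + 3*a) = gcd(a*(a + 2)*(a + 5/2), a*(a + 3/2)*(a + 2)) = a^2 + 2*a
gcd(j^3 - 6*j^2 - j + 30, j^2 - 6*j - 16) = j + 2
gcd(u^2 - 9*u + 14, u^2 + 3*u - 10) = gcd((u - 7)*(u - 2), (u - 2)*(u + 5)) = u - 2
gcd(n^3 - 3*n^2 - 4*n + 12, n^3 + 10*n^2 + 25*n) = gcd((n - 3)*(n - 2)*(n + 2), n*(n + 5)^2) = 1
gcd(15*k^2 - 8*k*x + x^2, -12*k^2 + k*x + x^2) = -3*k + x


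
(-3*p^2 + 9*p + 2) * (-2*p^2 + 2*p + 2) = 6*p^4 - 24*p^3 + 8*p^2 + 22*p + 4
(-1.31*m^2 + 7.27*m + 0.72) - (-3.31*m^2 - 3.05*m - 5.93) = 2.0*m^2 + 10.32*m + 6.65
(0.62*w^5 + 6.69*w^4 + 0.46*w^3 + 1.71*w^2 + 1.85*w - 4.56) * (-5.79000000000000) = -3.5898*w^5 - 38.7351*w^4 - 2.6634*w^3 - 9.9009*w^2 - 10.7115*w + 26.4024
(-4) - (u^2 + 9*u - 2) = -u^2 - 9*u - 2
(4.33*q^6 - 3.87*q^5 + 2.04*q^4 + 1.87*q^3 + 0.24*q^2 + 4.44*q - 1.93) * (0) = 0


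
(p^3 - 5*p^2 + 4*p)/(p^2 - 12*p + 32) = p*(p - 1)/(p - 8)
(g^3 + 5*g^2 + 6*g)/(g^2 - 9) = g*(g + 2)/(g - 3)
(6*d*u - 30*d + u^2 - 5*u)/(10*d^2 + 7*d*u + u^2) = (6*d*u - 30*d + u^2 - 5*u)/(10*d^2 + 7*d*u + u^2)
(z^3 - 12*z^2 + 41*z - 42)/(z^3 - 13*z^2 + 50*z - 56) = (z - 3)/(z - 4)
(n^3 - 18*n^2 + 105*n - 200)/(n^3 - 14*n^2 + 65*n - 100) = (n - 8)/(n - 4)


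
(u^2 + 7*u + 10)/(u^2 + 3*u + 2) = (u + 5)/(u + 1)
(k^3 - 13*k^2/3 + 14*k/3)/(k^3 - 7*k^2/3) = (k - 2)/k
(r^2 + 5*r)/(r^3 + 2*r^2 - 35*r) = (r + 5)/(r^2 + 2*r - 35)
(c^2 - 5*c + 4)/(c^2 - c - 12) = (c - 1)/(c + 3)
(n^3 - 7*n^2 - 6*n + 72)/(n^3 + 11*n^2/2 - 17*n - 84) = 2*(n^2 - 3*n - 18)/(2*n^2 + 19*n + 42)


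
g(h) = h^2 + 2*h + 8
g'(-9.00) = -16.00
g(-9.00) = 71.00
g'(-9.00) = -16.00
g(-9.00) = 71.00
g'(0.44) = 2.88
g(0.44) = 9.07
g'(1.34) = 4.68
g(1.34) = 12.48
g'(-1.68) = -1.36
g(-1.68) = 7.46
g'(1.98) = 5.96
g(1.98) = 15.88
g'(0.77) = 3.54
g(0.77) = 10.13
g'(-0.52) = 0.96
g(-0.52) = 7.23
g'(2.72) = 7.44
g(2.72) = 20.84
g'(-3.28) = -4.56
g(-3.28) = 12.20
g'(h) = 2*h + 2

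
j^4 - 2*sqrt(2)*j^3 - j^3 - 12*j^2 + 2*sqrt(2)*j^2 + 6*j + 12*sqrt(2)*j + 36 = (j - 3)*(j + 2)*(j - 3*sqrt(2))*(j + sqrt(2))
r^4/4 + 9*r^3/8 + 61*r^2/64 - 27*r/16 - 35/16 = (r/2 + 1)^2*(r - 5/4)*(r + 7/4)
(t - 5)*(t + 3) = t^2 - 2*t - 15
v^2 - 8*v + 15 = (v - 5)*(v - 3)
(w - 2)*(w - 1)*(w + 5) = w^3 + 2*w^2 - 13*w + 10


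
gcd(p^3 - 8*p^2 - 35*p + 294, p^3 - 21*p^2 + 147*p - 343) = p^2 - 14*p + 49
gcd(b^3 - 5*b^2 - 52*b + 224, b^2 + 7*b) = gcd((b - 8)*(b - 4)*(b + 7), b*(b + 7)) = b + 7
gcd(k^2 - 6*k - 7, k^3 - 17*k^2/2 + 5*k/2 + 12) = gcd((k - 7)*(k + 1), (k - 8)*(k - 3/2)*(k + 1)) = k + 1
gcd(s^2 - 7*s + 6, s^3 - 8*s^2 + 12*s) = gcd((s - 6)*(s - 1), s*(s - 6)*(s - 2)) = s - 6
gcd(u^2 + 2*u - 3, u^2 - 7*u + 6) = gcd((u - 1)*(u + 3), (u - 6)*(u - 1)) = u - 1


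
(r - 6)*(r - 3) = r^2 - 9*r + 18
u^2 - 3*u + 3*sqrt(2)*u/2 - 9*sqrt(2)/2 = (u - 3)*(u + 3*sqrt(2)/2)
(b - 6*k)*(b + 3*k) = b^2 - 3*b*k - 18*k^2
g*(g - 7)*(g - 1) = g^3 - 8*g^2 + 7*g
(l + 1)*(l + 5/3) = l^2 + 8*l/3 + 5/3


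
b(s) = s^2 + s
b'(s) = 2*s + 1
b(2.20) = 7.04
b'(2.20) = 5.40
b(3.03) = 12.21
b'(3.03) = 7.06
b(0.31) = 0.41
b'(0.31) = 1.62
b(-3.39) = 8.10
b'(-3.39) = -5.78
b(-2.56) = 3.99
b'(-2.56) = -4.12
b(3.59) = 16.48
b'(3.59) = 8.18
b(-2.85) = 5.27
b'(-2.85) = -4.70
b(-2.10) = 2.31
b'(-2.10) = -3.20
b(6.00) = 42.00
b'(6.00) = 13.00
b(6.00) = 42.00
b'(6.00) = 13.00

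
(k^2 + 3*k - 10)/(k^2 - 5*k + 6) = (k + 5)/(k - 3)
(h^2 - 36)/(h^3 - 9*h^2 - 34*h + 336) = (h - 6)/(h^2 - 15*h + 56)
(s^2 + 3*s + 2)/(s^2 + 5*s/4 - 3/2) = 4*(s + 1)/(4*s - 3)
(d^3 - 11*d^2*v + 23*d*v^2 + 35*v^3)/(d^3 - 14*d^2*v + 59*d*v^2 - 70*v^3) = (-d - v)/(-d + 2*v)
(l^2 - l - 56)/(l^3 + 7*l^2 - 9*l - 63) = (l - 8)/(l^2 - 9)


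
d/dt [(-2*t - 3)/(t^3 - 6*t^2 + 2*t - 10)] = (4*t^3 - 3*t^2 - 36*t + 26)/(t^6 - 12*t^5 + 40*t^4 - 44*t^3 + 124*t^2 - 40*t + 100)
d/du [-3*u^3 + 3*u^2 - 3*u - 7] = -9*u^2 + 6*u - 3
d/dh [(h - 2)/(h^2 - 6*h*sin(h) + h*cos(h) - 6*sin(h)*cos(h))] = (h^2 - 6*h*sin(h) + h*cos(h) + (h - 2)*(h*sin(h) + 6*h*cos(h) - 2*h + 6*sin(h) - cos(h) + 6*cos(2*h)) - 3*sin(2*h))/((h - 6*sin(h))^2*(h + cos(h))^2)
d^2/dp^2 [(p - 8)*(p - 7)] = 2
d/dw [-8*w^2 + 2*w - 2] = 2 - 16*w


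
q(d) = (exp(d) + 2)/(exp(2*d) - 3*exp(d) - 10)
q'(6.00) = 0.00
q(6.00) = 0.00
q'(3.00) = -0.09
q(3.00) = 0.07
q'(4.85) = -0.01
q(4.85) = 0.01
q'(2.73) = -0.14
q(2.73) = 0.10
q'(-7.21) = -0.00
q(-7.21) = -0.20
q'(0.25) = -0.09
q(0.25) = -0.27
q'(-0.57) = -0.03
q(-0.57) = -0.23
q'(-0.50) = -0.03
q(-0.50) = -0.23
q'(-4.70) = -0.00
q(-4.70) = -0.20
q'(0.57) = -0.17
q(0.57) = -0.31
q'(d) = (exp(d) + 2)*(-2*exp(2*d) + 3*exp(d))/(exp(2*d) - 3*exp(d) - 10)^2 + exp(d)/(exp(2*d) - 3*exp(d) - 10) = -exp(d)/(exp(2*d) - 10*exp(d) + 25)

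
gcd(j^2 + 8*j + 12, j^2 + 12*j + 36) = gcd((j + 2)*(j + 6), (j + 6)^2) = j + 6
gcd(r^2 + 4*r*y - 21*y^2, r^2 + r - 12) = 1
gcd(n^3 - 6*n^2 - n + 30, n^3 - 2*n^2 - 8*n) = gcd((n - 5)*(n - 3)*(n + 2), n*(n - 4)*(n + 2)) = n + 2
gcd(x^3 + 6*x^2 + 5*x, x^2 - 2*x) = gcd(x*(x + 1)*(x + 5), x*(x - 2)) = x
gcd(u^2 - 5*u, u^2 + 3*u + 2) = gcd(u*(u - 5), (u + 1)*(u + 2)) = 1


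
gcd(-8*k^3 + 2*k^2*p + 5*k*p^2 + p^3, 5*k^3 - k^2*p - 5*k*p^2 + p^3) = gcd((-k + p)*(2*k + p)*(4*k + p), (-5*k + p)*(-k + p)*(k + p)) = -k + p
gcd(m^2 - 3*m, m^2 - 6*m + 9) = m - 3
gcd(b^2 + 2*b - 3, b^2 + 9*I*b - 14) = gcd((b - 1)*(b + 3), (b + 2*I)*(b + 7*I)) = 1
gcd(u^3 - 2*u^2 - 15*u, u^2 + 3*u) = u^2 + 3*u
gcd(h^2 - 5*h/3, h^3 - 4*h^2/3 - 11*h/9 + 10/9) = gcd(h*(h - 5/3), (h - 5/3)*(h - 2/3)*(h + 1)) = h - 5/3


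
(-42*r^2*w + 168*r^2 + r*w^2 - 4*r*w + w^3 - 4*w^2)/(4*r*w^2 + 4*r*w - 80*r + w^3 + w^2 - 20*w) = (-42*r^2 + r*w + w^2)/(4*r*w + 20*r + w^2 + 5*w)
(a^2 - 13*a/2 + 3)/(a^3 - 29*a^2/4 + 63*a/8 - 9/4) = 4/(4*a - 3)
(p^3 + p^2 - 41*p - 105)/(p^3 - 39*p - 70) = (p + 3)/(p + 2)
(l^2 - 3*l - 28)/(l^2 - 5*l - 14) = (l + 4)/(l + 2)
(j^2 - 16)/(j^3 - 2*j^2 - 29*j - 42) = (16 - j^2)/(-j^3 + 2*j^2 + 29*j + 42)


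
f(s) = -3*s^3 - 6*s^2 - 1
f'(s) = -9*s^2 - 12*s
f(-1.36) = -4.55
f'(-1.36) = -0.33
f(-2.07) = -0.10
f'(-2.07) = -13.72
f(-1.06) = -4.17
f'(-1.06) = 2.61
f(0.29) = -1.58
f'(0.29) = -4.24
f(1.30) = -17.73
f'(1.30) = -30.81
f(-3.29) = 40.89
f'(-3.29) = -57.94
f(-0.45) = -1.94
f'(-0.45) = 3.58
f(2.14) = -57.88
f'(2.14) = -66.90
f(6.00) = -865.00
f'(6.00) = -396.00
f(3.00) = -136.00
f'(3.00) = -117.00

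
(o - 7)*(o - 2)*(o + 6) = o^3 - 3*o^2 - 40*o + 84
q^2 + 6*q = q*(q + 6)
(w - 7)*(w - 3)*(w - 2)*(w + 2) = w^4 - 10*w^3 + 17*w^2 + 40*w - 84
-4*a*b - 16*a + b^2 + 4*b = (-4*a + b)*(b + 4)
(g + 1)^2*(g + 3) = g^3 + 5*g^2 + 7*g + 3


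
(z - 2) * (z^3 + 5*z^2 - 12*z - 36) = z^4 + 3*z^3 - 22*z^2 - 12*z + 72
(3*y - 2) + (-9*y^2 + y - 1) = -9*y^2 + 4*y - 3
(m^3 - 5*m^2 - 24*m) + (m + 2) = m^3 - 5*m^2 - 23*m + 2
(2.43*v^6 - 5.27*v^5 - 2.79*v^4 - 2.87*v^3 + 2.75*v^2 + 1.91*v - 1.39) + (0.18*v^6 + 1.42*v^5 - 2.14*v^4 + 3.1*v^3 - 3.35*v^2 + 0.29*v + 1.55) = 2.61*v^6 - 3.85*v^5 - 4.93*v^4 + 0.23*v^3 - 0.6*v^2 + 2.2*v + 0.16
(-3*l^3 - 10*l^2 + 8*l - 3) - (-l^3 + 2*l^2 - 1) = -2*l^3 - 12*l^2 + 8*l - 2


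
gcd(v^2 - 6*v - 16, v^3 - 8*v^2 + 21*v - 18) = 1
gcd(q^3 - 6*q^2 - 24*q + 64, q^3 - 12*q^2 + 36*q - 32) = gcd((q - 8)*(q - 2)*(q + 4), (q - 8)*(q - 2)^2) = q^2 - 10*q + 16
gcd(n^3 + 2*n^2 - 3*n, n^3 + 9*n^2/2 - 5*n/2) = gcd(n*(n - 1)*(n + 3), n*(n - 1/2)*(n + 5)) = n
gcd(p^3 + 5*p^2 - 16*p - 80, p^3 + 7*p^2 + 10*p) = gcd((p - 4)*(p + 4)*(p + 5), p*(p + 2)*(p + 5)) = p + 5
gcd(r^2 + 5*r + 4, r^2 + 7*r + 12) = r + 4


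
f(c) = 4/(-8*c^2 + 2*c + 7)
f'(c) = 4*(16*c - 2)/(-8*c^2 + 2*c + 7)^2 = 8*(8*c - 1)/(-8*c^2 + 2*c + 7)^2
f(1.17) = -2.48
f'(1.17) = 25.76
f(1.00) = 4.00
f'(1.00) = 56.00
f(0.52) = 0.68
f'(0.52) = 0.73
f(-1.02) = -1.19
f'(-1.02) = -6.48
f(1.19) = -2.05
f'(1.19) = 17.95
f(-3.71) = -0.04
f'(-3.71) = -0.02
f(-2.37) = -0.09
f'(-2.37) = -0.09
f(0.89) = 1.64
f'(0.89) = 8.20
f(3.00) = -0.07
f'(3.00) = 0.05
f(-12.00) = 0.00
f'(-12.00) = 0.00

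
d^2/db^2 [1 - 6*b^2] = -12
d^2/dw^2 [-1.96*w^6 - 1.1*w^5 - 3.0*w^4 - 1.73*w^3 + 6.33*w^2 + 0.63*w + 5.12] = -58.8*w^4 - 22.0*w^3 - 36.0*w^2 - 10.38*w + 12.66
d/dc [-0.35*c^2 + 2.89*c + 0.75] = 2.89 - 0.7*c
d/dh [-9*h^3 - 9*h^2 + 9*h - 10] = -27*h^2 - 18*h + 9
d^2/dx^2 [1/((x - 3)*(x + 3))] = 6*(x^2 + 3)/(x^6 - 27*x^4 + 243*x^2 - 729)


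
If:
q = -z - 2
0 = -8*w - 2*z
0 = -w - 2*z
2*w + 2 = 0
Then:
No Solution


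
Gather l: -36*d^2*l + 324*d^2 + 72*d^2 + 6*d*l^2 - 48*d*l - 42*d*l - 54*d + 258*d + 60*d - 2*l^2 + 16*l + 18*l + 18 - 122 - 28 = 396*d^2 + 264*d + l^2*(6*d - 2) + l*(-36*d^2 - 90*d + 34) - 132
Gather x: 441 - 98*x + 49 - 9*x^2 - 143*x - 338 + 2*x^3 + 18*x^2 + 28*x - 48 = 2*x^3 + 9*x^2 - 213*x + 104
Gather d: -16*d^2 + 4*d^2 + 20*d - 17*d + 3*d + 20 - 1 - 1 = -12*d^2 + 6*d + 18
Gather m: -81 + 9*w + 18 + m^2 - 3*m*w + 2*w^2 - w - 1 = m^2 - 3*m*w + 2*w^2 + 8*w - 64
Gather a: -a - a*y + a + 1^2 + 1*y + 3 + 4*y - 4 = -a*y + 5*y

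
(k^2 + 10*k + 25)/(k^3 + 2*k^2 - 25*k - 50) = (k + 5)/(k^2 - 3*k - 10)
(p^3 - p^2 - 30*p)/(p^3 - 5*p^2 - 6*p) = (p + 5)/(p + 1)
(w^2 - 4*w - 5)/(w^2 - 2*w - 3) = (w - 5)/(w - 3)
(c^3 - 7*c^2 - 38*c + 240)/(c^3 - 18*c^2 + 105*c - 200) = (c + 6)/(c - 5)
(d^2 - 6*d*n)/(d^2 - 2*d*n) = (d - 6*n)/(d - 2*n)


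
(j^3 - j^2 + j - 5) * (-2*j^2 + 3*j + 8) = -2*j^5 + 5*j^4 + 3*j^3 + 5*j^2 - 7*j - 40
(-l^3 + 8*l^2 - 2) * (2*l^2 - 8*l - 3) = -2*l^5 + 24*l^4 - 61*l^3 - 28*l^2 + 16*l + 6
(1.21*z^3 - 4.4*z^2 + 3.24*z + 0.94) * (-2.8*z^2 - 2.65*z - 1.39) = -3.388*z^5 + 9.1135*z^4 + 0.906100000000002*z^3 - 5.102*z^2 - 6.9946*z - 1.3066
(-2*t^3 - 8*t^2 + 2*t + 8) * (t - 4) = -2*t^4 + 34*t^2 - 32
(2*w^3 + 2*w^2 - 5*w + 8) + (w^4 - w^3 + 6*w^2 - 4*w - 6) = w^4 + w^3 + 8*w^2 - 9*w + 2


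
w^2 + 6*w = w*(w + 6)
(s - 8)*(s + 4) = s^2 - 4*s - 32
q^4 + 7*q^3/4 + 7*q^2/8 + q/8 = q*(q + 1/4)*(q + 1/2)*(q + 1)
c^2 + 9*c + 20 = (c + 4)*(c + 5)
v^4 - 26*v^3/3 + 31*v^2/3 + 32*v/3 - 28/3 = (v - 7)*(v - 2)*(v - 2/3)*(v + 1)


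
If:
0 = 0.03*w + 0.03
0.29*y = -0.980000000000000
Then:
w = -1.00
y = -3.38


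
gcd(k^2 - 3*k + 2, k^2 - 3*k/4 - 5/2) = k - 2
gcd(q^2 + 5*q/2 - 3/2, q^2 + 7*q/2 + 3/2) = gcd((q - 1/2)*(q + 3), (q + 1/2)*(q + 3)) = q + 3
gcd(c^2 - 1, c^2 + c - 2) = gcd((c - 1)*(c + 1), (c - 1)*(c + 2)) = c - 1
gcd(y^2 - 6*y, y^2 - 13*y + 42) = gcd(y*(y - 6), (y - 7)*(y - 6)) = y - 6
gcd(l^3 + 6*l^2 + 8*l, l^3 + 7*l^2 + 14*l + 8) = l^2 + 6*l + 8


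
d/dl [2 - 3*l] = -3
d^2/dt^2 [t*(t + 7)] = 2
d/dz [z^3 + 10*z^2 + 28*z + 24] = 3*z^2 + 20*z + 28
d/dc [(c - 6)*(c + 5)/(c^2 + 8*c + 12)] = 3*(3*c^2 + 28*c + 76)/(c^4 + 16*c^3 + 88*c^2 + 192*c + 144)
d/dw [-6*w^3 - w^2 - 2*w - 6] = -18*w^2 - 2*w - 2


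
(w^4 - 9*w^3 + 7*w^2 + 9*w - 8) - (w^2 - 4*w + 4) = w^4 - 9*w^3 + 6*w^2 + 13*w - 12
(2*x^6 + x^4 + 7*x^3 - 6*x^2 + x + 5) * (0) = 0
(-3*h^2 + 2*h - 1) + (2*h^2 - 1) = -h^2 + 2*h - 2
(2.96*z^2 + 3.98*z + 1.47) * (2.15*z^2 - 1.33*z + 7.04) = 6.364*z^4 + 4.6202*z^3 + 18.7055*z^2 + 26.0641*z + 10.3488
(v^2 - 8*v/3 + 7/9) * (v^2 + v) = v^4 - 5*v^3/3 - 17*v^2/9 + 7*v/9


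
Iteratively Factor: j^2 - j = (j - 1)*(j)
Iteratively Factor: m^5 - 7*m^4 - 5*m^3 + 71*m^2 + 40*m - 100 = (m + 2)*(m^4 - 9*m^3 + 13*m^2 + 45*m - 50) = (m + 2)^2*(m^3 - 11*m^2 + 35*m - 25) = (m - 5)*(m + 2)^2*(m^2 - 6*m + 5) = (m - 5)^2*(m + 2)^2*(m - 1)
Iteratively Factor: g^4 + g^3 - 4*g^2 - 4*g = (g - 2)*(g^3 + 3*g^2 + 2*g) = (g - 2)*(g + 2)*(g^2 + g) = (g - 2)*(g + 1)*(g + 2)*(g)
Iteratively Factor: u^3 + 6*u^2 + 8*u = (u + 2)*(u^2 + 4*u) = u*(u + 2)*(u + 4)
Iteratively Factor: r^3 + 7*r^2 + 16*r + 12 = (r + 3)*(r^2 + 4*r + 4) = (r + 2)*(r + 3)*(r + 2)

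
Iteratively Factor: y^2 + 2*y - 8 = (y + 4)*(y - 2)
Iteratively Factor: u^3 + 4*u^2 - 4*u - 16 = (u + 4)*(u^2 - 4) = (u - 2)*(u + 4)*(u + 2)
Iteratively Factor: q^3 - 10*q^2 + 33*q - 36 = (q - 3)*(q^2 - 7*q + 12) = (q - 3)^2*(q - 4)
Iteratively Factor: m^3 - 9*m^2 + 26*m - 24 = (m - 4)*(m^2 - 5*m + 6) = (m - 4)*(m - 3)*(m - 2)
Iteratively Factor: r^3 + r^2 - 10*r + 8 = (r + 4)*(r^2 - 3*r + 2) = (r - 1)*(r + 4)*(r - 2)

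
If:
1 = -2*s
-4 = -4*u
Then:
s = -1/2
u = 1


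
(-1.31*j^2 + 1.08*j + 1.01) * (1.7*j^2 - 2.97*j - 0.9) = -2.227*j^4 + 5.7267*j^3 - 0.3116*j^2 - 3.9717*j - 0.909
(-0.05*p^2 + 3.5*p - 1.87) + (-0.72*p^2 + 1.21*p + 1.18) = -0.77*p^2 + 4.71*p - 0.69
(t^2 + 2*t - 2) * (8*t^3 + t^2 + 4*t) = 8*t^5 + 17*t^4 - 10*t^3 + 6*t^2 - 8*t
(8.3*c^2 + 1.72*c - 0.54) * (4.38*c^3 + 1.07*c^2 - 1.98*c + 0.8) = 36.354*c^5 + 16.4146*c^4 - 16.9588*c^3 + 2.6566*c^2 + 2.4452*c - 0.432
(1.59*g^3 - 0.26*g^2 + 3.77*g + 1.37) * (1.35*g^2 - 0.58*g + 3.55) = 2.1465*g^5 - 1.2732*g^4 + 10.8848*g^3 - 1.2601*g^2 + 12.5889*g + 4.8635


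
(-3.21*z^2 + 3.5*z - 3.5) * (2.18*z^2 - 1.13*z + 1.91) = -6.9978*z^4 + 11.2573*z^3 - 17.7161*z^2 + 10.64*z - 6.685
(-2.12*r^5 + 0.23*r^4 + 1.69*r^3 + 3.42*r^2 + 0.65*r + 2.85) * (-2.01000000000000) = 4.2612*r^5 - 0.4623*r^4 - 3.3969*r^3 - 6.8742*r^2 - 1.3065*r - 5.7285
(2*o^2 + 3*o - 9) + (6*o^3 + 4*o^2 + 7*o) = 6*o^3 + 6*o^2 + 10*o - 9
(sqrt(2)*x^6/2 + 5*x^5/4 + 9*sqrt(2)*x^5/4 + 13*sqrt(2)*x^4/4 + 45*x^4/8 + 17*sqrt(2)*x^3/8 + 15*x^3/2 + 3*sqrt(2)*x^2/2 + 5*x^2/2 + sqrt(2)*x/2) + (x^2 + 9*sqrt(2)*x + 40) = sqrt(2)*x^6/2 + 5*x^5/4 + 9*sqrt(2)*x^5/4 + 13*sqrt(2)*x^4/4 + 45*x^4/8 + 17*sqrt(2)*x^3/8 + 15*x^3/2 + 3*sqrt(2)*x^2/2 + 7*x^2/2 + 19*sqrt(2)*x/2 + 40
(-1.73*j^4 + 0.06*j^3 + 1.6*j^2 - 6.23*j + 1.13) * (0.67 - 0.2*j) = 0.346*j^5 - 1.1711*j^4 - 0.2798*j^3 + 2.318*j^2 - 4.4001*j + 0.7571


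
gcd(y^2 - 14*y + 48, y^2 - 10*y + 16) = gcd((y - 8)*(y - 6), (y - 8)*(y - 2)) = y - 8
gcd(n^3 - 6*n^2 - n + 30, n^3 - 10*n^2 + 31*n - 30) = n^2 - 8*n + 15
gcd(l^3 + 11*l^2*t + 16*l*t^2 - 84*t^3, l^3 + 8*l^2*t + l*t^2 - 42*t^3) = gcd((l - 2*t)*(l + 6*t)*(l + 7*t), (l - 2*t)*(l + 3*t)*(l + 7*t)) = -l^2 - 5*l*t + 14*t^2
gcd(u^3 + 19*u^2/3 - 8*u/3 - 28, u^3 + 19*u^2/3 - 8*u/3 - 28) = u^3 + 19*u^2/3 - 8*u/3 - 28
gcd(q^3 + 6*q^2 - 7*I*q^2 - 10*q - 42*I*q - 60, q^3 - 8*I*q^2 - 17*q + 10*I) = q^2 - 7*I*q - 10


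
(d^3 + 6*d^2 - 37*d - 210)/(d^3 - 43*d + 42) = (d + 5)/(d - 1)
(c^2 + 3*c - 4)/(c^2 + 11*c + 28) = (c - 1)/(c + 7)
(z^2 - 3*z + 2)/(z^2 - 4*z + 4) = (z - 1)/(z - 2)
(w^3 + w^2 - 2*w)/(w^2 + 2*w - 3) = w*(w + 2)/(w + 3)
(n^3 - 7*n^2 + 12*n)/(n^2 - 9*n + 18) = n*(n - 4)/(n - 6)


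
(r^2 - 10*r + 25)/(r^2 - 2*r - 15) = (r - 5)/(r + 3)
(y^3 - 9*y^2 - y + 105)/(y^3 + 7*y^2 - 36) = (y^2 - 12*y + 35)/(y^2 + 4*y - 12)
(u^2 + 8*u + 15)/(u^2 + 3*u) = (u + 5)/u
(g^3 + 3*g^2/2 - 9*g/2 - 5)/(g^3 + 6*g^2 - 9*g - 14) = (g + 5/2)/(g + 7)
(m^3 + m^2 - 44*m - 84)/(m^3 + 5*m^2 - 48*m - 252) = (m + 2)/(m + 6)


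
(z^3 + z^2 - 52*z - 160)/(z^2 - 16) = (z^2 - 3*z - 40)/(z - 4)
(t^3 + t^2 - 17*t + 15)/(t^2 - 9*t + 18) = (t^2 + 4*t - 5)/(t - 6)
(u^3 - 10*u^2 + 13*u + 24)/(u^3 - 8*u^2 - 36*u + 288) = (u^2 - 2*u - 3)/(u^2 - 36)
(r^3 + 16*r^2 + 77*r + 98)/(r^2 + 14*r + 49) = r + 2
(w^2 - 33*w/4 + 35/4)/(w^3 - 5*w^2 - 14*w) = (w - 5/4)/(w*(w + 2))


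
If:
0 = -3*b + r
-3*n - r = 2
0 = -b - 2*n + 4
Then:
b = -16/3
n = 14/3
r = -16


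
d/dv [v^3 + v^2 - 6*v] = 3*v^2 + 2*v - 6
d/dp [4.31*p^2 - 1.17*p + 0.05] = 8.62*p - 1.17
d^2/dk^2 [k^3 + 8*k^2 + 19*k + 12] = 6*k + 16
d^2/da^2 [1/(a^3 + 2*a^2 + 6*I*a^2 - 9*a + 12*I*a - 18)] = (12*a^2 + a*(32 + 24*I) + 6 + 24*I)/(a^7 + a^6*(6 + 12*I) + a^5*(-42 + 72*I) + a^4*(-316 + 36*I) + a^3*(-567 - 552*I) + a^2*(54 - 1296*I) + a*(972 - 864*I) + 648)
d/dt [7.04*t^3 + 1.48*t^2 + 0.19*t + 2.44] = 21.12*t^2 + 2.96*t + 0.19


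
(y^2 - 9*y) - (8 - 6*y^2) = 7*y^2 - 9*y - 8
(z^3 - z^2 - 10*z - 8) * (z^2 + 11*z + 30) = z^5 + 10*z^4 + 9*z^3 - 148*z^2 - 388*z - 240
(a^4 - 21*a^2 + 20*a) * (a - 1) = a^5 - a^4 - 21*a^3 + 41*a^2 - 20*a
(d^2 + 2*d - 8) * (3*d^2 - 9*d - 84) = 3*d^4 - 3*d^3 - 126*d^2 - 96*d + 672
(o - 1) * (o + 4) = o^2 + 3*o - 4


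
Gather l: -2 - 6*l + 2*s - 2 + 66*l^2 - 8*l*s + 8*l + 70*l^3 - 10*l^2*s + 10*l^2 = 70*l^3 + l^2*(76 - 10*s) + l*(2 - 8*s) + 2*s - 4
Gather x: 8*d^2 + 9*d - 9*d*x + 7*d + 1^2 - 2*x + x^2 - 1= 8*d^2 + 16*d + x^2 + x*(-9*d - 2)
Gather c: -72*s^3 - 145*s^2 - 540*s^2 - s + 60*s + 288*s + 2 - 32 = -72*s^3 - 685*s^2 + 347*s - 30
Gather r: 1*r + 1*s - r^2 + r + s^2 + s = -r^2 + 2*r + s^2 + 2*s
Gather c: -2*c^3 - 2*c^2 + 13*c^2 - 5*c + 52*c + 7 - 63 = -2*c^3 + 11*c^2 + 47*c - 56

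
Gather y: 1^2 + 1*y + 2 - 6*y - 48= -5*y - 45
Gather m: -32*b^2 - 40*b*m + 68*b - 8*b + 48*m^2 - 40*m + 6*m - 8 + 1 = -32*b^2 + 60*b + 48*m^2 + m*(-40*b - 34) - 7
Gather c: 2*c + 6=2*c + 6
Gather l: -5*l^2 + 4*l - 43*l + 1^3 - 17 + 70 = -5*l^2 - 39*l + 54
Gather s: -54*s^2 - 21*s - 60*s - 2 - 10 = -54*s^2 - 81*s - 12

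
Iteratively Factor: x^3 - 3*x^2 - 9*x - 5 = (x + 1)*(x^2 - 4*x - 5) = (x - 5)*(x + 1)*(x + 1)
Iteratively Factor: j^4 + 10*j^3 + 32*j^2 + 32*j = (j + 2)*(j^3 + 8*j^2 + 16*j) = (j + 2)*(j + 4)*(j^2 + 4*j) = (j + 2)*(j + 4)^2*(j)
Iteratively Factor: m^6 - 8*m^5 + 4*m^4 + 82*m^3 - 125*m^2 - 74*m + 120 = (m + 1)*(m^5 - 9*m^4 + 13*m^3 + 69*m^2 - 194*m + 120) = (m + 1)*(m + 3)*(m^4 - 12*m^3 + 49*m^2 - 78*m + 40) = (m - 1)*(m + 1)*(m + 3)*(m^3 - 11*m^2 + 38*m - 40) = (m - 5)*(m - 1)*(m + 1)*(m + 3)*(m^2 - 6*m + 8) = (m - 5)*(m - 2)*(m - 1)*(m + 1)*(m + 3)*(m - 4)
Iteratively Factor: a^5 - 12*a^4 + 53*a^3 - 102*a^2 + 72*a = (a - 2)*(a^4 - 10*a^3 + 33*a^2 - 36*a) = (a - 4)*(a - 2)*(a^3 - 6*a^2 + 9*a) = (a - 4)*(a - 3)*(a - 2)*(a^2 - 3*a) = a*(a - 4)*(a - 3)*(a - 2)*(a - 3)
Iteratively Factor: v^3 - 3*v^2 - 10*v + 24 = (v - 4)*(v^2 + v - 6) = (v - 4)*(v - 2)*(v + 3)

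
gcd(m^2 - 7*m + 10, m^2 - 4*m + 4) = m - 2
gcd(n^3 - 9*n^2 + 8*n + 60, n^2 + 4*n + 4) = n + 2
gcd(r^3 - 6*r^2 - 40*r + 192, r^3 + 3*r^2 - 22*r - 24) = r^2 + 2*r - 24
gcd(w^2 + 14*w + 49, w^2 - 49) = w + 7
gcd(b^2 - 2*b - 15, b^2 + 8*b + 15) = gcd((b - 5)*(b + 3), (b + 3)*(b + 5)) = b + 3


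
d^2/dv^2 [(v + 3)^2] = 2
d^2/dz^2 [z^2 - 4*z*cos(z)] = 4*z*cos(z) + 8*sin(z) + 2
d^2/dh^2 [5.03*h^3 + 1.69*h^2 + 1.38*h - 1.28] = 30.18*h + 3.38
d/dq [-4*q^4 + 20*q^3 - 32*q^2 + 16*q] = -16*q^3 + 60*q^2 - 64*q + 16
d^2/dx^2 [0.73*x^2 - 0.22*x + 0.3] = 1.46000000000000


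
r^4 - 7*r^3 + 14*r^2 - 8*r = r*(r - 4)*(r - 2)*(r - 1)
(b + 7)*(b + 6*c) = b^2 + 6*b*c + 7*b + 42*c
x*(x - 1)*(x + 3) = x^3 + 2*x^2 - 3*x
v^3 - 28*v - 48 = (v - 6)*(v + 2)*(v + 4)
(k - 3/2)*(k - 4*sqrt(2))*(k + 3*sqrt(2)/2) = k^3 - 5*sqrt(2)*k^2/2 - 3*k^2/2 - 12*k + 15*sqrt(2)*k/4 + 18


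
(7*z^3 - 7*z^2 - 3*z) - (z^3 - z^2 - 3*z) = 6*z^3 - 6*z^2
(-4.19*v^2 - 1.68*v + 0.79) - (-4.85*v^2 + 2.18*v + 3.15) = 0.659999999999999*v^2 - 3.86*v - 2.36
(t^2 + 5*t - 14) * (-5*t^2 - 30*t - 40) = -5*t^4 - 55*t^3 - 120*t^2 + 220*t + 560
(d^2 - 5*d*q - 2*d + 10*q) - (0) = d^2 - 5*d*q - 2*d + 10*q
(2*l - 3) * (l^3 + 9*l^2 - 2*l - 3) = 2*l^4 + 15*l^3 - 31*l^2 + 9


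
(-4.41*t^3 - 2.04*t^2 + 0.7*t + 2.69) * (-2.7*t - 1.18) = 11.907*t^4 + 10.7118*t^3 + 0.5172*t^2 - 8.089*t - 3.1742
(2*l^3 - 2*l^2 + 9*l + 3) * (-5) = -10*l^3 + 10*l^2 - 45*l - 15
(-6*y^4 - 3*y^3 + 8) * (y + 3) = -6*y^5 - 21*y^4 - 9*y^3 + 8*y + 24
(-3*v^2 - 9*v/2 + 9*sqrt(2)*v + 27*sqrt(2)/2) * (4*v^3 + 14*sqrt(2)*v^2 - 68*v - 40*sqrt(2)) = -12*v^5 - 18*v^4 - 6*sqrt(2)*v^4 - 9*sqrt(2)*v^3 + 456*v^3 - 492*sqrt(2)*v^2 + 684*v^2 - 738*sqrt(2)*v - 720*v - 1080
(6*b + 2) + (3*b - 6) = 9*b - 4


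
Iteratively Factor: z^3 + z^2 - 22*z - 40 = (z + 2)*(z^2 - z - 20) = (z - 5)*(z + 2)*(z + 4)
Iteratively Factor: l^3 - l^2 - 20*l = (l)*(l^2 - l - 20) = l*(l - 5)*(l + 4)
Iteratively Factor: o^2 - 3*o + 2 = (o - 1)*(o - 2)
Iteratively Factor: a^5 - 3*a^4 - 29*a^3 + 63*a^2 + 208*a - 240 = (a + 4)*(a^4 - 7*a^3 - a^2 + 67*a - 60) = (a - 4)*(a + 4)*(a^3 - 3*a^2 - 13*a + 15) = (a - 5)*(a - 4)*(a + 4)*(a^2 + 2*a - 3) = (a - 5)*(a - 4)*(a - 1)*(a + 4)*(a + 3)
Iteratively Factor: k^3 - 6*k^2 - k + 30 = (k - 3)*(k^2 - 3*k - 10) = (k - 5)*(k - 3)*(k + 2)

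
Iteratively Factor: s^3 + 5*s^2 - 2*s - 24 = (s - 2)*(s^2 + 7*s + 12) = (s - 2)*(s + 4)*(s + 3)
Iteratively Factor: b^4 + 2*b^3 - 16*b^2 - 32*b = (b + 4)*(b^3 - 2*b^2 - 8*b) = b*(b + 4)*(b^2 - 2*b - 8) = b*(b + 2)*(b + 4)*(b - 4)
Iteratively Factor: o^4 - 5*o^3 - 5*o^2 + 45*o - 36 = (o - 3)*(o^3 - 2*o^2 - 11*o + 12) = (o - 4)*(o - 3)*(o^2 + 2*o - 3) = (o - 4)*(o - 3)*(o - 1)*(o + 3)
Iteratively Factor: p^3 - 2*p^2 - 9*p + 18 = (p + 3)*(p^2 - 5*p + 6) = (p - 2)*(p + 3)*(p - 3)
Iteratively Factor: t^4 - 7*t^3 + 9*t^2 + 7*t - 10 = (t - 5)*(t^3 - 2*t^2 - t + 2) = (t - 5)*(t + 1)*(t^2 - 3*t + 2) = (t - 5)*(t - 1)*(t + 1)*(t - 2)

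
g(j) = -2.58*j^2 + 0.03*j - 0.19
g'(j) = 0.03 - 5.16*j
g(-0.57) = -1.05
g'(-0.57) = 2.97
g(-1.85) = -9.08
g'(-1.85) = 9.58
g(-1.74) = -8.05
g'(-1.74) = 9.01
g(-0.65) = -1.30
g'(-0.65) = 3.38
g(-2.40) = -15.12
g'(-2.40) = 12.41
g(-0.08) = -0.21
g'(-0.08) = 0.44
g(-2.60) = -17.71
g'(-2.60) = 13.45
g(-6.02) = -93.87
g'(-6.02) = 31.09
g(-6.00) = -93.25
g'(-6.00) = 30.99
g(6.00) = -92.89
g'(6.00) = -30.93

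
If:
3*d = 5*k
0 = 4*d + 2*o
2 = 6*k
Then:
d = 5/9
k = 1/3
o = -10/9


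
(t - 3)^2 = t^2 - 6*t + 9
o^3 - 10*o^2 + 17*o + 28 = (o - 7)*(o - 4)*(o + 1)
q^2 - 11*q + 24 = (q - 8)*(q - 3)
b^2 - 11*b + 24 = (b - 8)*(b - 3)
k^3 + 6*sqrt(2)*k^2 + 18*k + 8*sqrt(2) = (k + sqrt(2))^2*(k + 4*sqrt(2))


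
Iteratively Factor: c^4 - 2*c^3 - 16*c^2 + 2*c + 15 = (c + 3)*(c^3 - 5*c^2 - c + 5) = (c - 1)*(c + 3)*(c^2 - 4*c - 5) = (c - 5)*(c - 1)*(c + 3)*(c + 1)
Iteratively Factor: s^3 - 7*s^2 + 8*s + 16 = (s - 4)*(s^2 - 3*s - 4) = (s - 4)^2*(s + 1)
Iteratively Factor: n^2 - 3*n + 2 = (n - 2)*(n - 1)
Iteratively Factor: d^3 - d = (d + 1)*(d^2 - d) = (d - 1)*(d + 1)*(d)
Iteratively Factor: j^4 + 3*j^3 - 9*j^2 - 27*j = (j - 3)*(j^3 + 6*j^2 + 9*j) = (j - 3)*(j + 3)*(j^2 + 3*j) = (j - 3)*(j + 3)^2*(j)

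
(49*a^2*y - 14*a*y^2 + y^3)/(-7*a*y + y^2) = -7*a + y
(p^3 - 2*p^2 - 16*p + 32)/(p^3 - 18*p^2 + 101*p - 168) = (p^3 - 2*p^2 - 16*p + 32)/(p^3 - 18*p^2 + 101*p - 168)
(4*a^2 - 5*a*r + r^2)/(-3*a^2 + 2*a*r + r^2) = (-4*a + r)/(3*a + r)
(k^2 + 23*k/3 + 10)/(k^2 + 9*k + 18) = (k + 5/3)/(k + 3)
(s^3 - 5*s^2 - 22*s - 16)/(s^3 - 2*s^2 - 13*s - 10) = (s - 8)/(s - 5)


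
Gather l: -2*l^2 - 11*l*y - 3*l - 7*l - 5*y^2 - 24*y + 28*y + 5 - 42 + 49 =-2*l^2 + l*(-11*y - 10) - 5*y^2 + 4*y + 12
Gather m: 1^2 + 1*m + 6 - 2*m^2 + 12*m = -2*m^2 + 13*m + 7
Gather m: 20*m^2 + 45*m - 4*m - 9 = 20*m^2 + 41*m - 9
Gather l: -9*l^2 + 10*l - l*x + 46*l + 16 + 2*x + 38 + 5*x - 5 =-9*l^2 + l*(56 - x) + 7*x + 49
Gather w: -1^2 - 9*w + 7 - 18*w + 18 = 24 - 27*w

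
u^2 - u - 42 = (u - 7)*(u + 6)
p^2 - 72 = (p - 6*sqrt(2))*(p + 6*sqrt(2))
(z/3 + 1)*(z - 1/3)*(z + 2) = z^3/3 + 14*z^2/9 + 13*z/9 - 2/3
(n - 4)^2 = n^2 - 8*n + 16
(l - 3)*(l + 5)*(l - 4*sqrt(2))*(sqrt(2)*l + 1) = sqrt(2)*l^4 - 7*l^3 + 2*sqrt(2)*l^3 - 19*sqrt(2)*l^2 - 14*l^2 - 8*sqrt(2)*l + 105*l + 60*sqrt(2)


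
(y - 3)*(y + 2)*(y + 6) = y^3 + 5*y^2 - 12*y - 36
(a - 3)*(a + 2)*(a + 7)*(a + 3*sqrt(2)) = a^4 + 3*sqrt(2)*a^3 + 6*a^3 - 13*a^2 + 18*sqrt(2)*a^2 - 39*sqrt(2)*a - 42*a - 126*sqrt(2)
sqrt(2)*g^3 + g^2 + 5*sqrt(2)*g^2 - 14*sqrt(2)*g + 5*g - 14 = (g - 2)*(g + 7)*(sqrt(2)*g + 1)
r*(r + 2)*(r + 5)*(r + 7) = r^4 + 14*r^3 + 59*r^2 + 70*r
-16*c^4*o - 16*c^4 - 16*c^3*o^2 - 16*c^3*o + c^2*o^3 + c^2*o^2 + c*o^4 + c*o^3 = (-4*c + o)*(c + o)*(4*c + o)*(c*o + c)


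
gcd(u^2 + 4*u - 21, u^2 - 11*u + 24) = u - 3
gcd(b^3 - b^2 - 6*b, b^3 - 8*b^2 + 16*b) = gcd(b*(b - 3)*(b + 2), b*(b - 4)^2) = b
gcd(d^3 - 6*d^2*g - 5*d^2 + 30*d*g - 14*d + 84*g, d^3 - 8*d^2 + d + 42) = d^2 - 5*d - 14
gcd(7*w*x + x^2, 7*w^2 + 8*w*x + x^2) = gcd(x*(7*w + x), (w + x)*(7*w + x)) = 7*w + x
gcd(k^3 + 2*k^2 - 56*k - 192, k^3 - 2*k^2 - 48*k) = k^2 - 2*k - 48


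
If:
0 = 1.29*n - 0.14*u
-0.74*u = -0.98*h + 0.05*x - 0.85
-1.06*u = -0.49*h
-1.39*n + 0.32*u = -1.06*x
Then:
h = -1.32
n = -0.07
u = -0.61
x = 0.10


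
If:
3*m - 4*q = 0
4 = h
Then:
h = 4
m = 4*q/3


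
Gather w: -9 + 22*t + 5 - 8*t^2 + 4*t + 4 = -8*t^2 + 26*t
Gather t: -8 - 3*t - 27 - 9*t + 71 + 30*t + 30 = 18*t + 66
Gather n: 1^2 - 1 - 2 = -2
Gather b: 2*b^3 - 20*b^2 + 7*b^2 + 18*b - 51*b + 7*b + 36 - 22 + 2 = 2*b^3 - 13*b^2 - 26*b + 16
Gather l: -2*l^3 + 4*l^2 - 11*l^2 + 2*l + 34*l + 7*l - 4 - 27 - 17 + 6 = -2*l^3 - 7*l^2 + 43*l - 42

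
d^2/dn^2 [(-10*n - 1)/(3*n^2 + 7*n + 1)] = 2*(-(6*n + 7)^2*(10*n + 1) + (90*n + 73)*(3*n^2 + 7*n + 1))/(3*n^2 + 7*n + 1)^3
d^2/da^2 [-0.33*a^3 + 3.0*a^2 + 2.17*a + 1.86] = 6.0 - 1.98*a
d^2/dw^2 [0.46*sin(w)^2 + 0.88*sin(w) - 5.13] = -0.88*sin(w) + 0.92*cos(2*w)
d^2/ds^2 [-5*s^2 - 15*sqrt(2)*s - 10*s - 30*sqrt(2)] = -10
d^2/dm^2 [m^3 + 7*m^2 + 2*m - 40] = 6*m + 14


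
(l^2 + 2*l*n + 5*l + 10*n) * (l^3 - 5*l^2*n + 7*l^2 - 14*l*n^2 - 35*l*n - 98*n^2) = l^5 - 3*l^4*n + 12*l^4 - 24*l^3*n^2 - 36*l^3*n + 35*l^3 - 28*l^2*n^3 - 288*l^2*n^2 - 105*l^2*n - 336*l*n^3 - 840*l*n^2 - 980*n^3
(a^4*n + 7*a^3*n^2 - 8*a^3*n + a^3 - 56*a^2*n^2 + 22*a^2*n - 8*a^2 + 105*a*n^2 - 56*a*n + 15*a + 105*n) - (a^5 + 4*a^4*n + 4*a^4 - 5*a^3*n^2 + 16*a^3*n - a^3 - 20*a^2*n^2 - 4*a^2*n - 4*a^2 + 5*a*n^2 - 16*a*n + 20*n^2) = -a^5 - 3*a^4*n - 4*a^4 + 12*a^3*n^2 - 24*a^3*n + 2*a^3 - 36*a^2*n^2 + 26*a^2*n - 4*a^2 + 100*a*n^2 - 40*a*n + 15*a - 20*n^2 + 105*n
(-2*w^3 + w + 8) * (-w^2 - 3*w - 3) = 2*w^5 + 6*w^4 + 5*w^3 - 11*w^2 - 27*w - 24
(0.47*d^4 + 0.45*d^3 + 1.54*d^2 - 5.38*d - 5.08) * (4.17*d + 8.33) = 1.9599*d^5 + 5.7916*d^4 + 10.1703*d^3 - 9.6064*d^2 - 65.999*d - 42.3164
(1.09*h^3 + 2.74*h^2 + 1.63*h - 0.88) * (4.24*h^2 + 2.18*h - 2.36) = 4.6216*h^5 + 13.9938*h^4 + 10.312*h^3 - 6.6442*h^2 - 5.7652*h + 2.0768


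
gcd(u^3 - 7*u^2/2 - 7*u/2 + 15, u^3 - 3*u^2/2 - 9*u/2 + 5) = u^2 - u/2 - 5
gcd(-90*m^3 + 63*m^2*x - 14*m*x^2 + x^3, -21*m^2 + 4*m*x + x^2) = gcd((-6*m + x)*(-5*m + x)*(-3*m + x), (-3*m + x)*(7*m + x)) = -3*m + x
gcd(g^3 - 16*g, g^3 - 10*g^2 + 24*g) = g^2 - 4*g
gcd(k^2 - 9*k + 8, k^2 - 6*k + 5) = k - 1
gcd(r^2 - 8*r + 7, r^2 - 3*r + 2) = r - 1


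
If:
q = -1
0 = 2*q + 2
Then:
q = -1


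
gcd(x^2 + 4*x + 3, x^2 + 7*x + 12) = x + 3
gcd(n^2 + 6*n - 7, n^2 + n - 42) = n + 7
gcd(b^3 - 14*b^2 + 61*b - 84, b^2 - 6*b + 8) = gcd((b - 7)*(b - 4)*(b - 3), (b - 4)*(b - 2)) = b - 4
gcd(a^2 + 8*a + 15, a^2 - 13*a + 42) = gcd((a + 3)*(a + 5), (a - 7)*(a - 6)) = 1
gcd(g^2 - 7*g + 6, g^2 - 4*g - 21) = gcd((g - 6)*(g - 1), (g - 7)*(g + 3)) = 1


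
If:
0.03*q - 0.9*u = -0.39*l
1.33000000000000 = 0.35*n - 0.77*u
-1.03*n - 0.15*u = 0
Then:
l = -0.0769230769230769*q - 3.73853795211411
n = 0.24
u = -1.62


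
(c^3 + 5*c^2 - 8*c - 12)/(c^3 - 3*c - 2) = (c + 6)/(c + 1)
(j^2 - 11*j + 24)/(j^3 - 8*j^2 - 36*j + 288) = (j - 3)/(j^2 - 36)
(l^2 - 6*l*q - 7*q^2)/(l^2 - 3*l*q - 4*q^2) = (-l + 7*q)/(-l + 4*q)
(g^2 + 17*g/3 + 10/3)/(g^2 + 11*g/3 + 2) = (g + 5)/(g + 3)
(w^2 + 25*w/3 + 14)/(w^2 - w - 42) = (w + 7/3)/(w - 7)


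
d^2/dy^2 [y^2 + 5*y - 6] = 2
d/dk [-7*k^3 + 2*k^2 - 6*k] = -21*k^2 + 4*k - 6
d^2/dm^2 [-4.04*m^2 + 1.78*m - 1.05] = -8.08000000000000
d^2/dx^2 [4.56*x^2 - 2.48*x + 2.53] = 9.12000000000000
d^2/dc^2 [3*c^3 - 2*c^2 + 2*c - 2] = 18*c - 4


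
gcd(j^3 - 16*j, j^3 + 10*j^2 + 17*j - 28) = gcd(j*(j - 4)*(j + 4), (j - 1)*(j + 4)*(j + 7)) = j + 4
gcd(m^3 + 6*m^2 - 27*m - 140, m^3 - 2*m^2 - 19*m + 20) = m^2 - m - 20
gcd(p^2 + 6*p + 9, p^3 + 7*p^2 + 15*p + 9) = p^2 + 6*p + 9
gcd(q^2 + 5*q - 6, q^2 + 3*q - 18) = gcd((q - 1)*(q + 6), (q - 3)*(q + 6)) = q + 6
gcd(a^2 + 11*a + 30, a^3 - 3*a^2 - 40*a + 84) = a + 6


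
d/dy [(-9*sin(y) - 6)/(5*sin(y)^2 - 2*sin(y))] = 3*(15*cos(y) + 20/tan(y) - 4*cos(y)/sin(y)^2)/(5*sin(y) - 2)^2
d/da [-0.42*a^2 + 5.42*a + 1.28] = 5.42 - 0.84*a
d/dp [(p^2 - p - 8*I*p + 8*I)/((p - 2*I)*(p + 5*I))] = (p^2*(1 + 11*I) + p*(20 - 16*I) + 14 - 80*I)/(p^4 + 6*I*p^3 + 11*p^2 + 60*I*p + 100)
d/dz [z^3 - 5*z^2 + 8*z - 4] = 3*z^2 - 10*z + 8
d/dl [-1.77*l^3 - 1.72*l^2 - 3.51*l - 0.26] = -5.31*l^2 - 3.44*l - 3.51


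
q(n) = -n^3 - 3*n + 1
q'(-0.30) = -3.27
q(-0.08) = 1.24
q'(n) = -3*n^2 - 3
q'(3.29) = -35.47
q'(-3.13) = -32.39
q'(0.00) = -3.00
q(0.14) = 0.58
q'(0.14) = -3.06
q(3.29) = -44.48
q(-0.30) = 1.93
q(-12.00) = 1765.00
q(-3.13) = 41.05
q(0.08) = 0.76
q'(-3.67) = -43.41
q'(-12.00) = -435.00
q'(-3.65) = -42.97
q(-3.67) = 61.44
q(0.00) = 1.00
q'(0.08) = -3.02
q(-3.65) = 60.58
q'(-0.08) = -3.02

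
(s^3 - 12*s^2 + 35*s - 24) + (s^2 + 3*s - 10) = s^3 - 11*s^2 + 38*s - 34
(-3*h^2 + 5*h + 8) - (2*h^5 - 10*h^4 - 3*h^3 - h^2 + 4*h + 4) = -2*h^5 + 10*h^4 + 3*h^3 - 2*h^2 + h + 4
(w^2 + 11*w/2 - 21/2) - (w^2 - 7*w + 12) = 25*w/2 - 45/2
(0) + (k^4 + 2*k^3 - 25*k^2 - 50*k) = k^4 + 2*k^3 - 25*k^2 - 50*k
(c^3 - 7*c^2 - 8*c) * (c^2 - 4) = c^5 - 7*c^4 - 12*c^3 + 28*c^2 + 32*c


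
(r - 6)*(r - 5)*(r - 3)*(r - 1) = r^4 - 15*r^3 + 77*r^2 - 153*r + 90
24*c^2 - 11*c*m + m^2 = (-8*c + m)*(-3*c + m)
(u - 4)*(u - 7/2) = u^2 - 15*u/2 + 14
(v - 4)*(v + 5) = v^2 + v - 20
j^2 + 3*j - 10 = (j - 2)*(j + 5)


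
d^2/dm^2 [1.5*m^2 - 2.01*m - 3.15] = 3.00000000000000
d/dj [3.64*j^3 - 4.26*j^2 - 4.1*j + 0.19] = 10.92*j^2 - 8.52*j - 4.1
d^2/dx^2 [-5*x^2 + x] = -10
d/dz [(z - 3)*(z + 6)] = 2*z + 3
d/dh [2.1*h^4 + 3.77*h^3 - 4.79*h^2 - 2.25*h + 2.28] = 8.4*h^3 + 11.31*h^2 - 9.58*h - 2.25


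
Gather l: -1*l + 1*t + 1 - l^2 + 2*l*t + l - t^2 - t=-l^2 + 2*l*t - t^2 + 1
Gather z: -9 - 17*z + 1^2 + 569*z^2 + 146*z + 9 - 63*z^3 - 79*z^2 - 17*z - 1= -63*z^3 + 490*z^2 + 112*z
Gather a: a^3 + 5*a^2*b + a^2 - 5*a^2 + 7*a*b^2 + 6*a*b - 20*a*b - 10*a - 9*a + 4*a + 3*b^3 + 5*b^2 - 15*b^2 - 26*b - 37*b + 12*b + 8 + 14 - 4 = a^3 + a^2*(5*b - 4) + a*(7*b^2 - 14*b - 15) + 3*b^3 - 10*b^2 - 51*b + 18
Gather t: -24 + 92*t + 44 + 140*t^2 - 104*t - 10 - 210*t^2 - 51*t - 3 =-70*t^2 - 63*t + 7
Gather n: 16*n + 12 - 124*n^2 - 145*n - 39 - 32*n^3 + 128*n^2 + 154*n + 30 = -32*n^3 + 4*n^2 + 25*n + 3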